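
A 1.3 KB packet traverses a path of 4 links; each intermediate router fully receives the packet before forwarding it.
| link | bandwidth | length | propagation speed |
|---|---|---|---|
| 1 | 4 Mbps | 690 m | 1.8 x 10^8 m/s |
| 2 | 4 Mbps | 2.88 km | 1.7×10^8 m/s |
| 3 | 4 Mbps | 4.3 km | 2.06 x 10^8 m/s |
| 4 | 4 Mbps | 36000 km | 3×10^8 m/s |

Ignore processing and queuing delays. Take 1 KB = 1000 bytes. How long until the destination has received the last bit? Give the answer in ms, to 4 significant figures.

L = 10400 bits.
Transmission delay per hop = L/R = 10400/4000000 = 2.6 ms; 4 hops → 10.4 ms.
Propagation delays (d/s per hop): 0.00383333, 0.0169412, 0.0208738, 120 ms; sum = 120.042 ms.
End-to-end = 130.4 ms.

130.4 ms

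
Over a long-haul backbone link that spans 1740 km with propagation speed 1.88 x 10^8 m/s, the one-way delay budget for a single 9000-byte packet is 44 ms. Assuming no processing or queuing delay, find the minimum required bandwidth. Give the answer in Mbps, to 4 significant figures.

L = 72000 bits.
Propagation delay = 1740000 / 188000000 = 9.25532 ms.
Transmission budget = 44 − 9.25532 = 34.7447 ms.
R ≥ L / t_tx = 72000 bits / 0.0347447 s = 2.072 Mbps.

2.072 Mbps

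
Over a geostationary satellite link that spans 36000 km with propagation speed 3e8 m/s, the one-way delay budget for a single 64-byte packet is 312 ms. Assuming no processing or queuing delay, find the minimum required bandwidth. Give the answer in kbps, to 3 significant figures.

L = 512 bits.
Propagation delay = 36000000 / 300000000 = 120 ms.
Transmission budget = 312 − 120 = 192 ms.
R ≥ L / t_tx = 512 bits / 0.192 s = 2.67 kbps.

2.67 kbps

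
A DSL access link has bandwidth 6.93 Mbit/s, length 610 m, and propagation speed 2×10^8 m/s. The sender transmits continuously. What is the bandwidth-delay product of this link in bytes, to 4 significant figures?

2.642 bytes

Propagation delay = 610 / 200000000 = 3.05e-06 s.
BDP = R × t_prop = 6930000 × 3.05e-06 = 21.1365 bits.
In bytes: 21.1365/8 = 2.642 bytes.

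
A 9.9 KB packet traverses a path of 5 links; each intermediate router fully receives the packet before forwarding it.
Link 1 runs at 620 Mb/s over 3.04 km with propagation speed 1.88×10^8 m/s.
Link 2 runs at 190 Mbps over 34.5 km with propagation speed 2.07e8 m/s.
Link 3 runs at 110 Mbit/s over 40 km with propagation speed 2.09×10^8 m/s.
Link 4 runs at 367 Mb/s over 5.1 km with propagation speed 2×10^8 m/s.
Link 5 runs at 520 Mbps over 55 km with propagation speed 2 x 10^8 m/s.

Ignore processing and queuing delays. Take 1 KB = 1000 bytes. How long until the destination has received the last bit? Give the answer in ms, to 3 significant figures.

L = 79200 bits.
Transmission delays (L/R per hop): 0.127742, 0.416842, 0.72, 0.215804, 0.152308 ms; sum = 1.6327 ms.
Propagation delays (d/s per hop): 0.0161702, 0.166667, 0.191388, 0.0255, 0.275 ms; sum = 0.674724 ms.
End-to-end = 2.31 ms.

2.31 ms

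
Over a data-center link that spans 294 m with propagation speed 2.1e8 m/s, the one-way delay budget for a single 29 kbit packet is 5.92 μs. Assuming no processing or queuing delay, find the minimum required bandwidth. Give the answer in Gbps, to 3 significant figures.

Propagation delay = 294 / 210000000 = 1.4 μs.
Transmission budget = 5.92 − 1.4 = 4.52 μs.
R ≥ L / t_tx = 29000 bits / 4.52e-06 s = 6.42 Gbps.

6.42 Gbps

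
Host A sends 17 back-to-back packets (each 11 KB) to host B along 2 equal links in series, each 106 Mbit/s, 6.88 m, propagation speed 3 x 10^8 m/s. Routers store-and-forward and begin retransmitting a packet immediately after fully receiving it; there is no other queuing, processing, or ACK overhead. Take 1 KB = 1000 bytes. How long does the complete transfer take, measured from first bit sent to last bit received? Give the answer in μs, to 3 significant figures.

Per-hop transmission t_tx = L/R = 88000/106000000 = 830.189 μs.
Per-hop propagation t_prop = 6.88/300000000 = 0.0229333 μs.
Pipeline fill: first packet needs 2·t_tx to clear all hops; remaining 16 packets each add one t_tx.
Total = (2+17-1)·t_tx + 2·t_prop = 18·830.189 + 2·0.0229333 = 14900 μs.

14900 μs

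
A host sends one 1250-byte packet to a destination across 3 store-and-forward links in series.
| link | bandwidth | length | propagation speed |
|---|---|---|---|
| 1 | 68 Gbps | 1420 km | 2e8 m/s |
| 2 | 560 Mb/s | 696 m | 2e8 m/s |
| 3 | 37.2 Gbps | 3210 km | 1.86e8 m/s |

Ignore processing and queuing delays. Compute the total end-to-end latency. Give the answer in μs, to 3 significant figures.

L = 1250 × 8 = 10000 bits.
Transmission delays (L/R per hop): 0.147059, 17.8571, 0.268817 μs; sum = 18.273 μs.
Propagation delays (d/s per hop): 7100, 3.48, 17258.1 μs; sum = 24361.5 μs.
End-to-end = 24400 μs.

24400 μs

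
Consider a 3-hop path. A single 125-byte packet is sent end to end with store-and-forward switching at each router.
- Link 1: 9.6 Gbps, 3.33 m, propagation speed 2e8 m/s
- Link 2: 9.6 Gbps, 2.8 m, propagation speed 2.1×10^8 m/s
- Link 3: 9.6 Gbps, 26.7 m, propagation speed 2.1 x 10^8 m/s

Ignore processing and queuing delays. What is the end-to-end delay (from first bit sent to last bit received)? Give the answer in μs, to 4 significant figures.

0.4696 μs

L = 125 × 8 = 1000 bits.
Transmission delay per hop = L/R = 1000/9600000000 = 0.104167 μs; 3 hops → 0.3125 μs.
Propagation delays (d/s per hop): 0.01665, 0.0133333, 0.127143 μs; sum = 0.157126 μs.
End-to-end = 0.4696 μs.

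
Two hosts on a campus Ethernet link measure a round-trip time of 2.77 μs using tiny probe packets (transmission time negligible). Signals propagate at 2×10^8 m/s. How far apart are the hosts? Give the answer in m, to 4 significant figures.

277.0 m

One-way propagation = RTT/2 = 1.385 μs.
d = s × t = 200000000 × 1.385e-06 = 277.0 m.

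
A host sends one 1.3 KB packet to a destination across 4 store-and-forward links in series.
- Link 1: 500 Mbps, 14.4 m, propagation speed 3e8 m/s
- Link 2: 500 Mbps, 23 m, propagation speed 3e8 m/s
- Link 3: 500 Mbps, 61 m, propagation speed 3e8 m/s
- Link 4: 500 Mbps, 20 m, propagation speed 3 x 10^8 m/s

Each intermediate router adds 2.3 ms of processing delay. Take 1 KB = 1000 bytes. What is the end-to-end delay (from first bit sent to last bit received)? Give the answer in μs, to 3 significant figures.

6980 μs

L = 10400 bits.
Transmission delay per hop = L/R = 10400/500000000 = 20.8 μs; 4 hops → 83.2 μs.
Propagation delays (d/s per hop): 0.048, 0.0766667, 0.203333, 0.0666667 μs; sum = 0.394667 μs.
Processing at 3 router(s): 3 × 2.3 ms = 6900 μs.
End-to-end = 6980 μs.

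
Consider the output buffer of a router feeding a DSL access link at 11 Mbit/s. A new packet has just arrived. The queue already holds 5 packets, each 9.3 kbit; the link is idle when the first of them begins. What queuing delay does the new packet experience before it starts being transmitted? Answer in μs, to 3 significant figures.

4230 μs

Each queued packet: L/R = 9300/11000000 = 845.455 μs.
5 queued → 4227.27 μs.
Queuing delay = 4230 μs.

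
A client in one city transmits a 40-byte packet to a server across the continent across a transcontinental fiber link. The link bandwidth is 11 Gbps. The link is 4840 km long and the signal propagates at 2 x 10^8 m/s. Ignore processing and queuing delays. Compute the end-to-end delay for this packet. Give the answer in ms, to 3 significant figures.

L = 40 × 8 = 320 bits.
Transmission delay = L/R = 320 / 11000000000 = 2.90909e-05 ms.
Propagation delay = d/s = 4840000 m / 200000000 m/s = 24.2 ms.
Total = 24.2 ms.

24.2 ms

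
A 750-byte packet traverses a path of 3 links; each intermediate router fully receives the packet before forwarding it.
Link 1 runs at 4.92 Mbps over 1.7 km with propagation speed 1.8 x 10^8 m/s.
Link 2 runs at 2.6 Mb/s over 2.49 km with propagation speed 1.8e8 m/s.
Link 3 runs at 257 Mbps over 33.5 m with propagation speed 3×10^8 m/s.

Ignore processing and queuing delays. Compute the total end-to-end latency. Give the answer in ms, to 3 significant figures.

L = 750 × 8 = 6000 bits.
Transmission delays (L/R per hop): 1.21951, 2.30769, 0.0233463 ms; sum = 3.55055 ms.
Propagation delays (d/s per hop): 0.00944444, 0.0138333, 0.000111667 ms; sum = 0.0233894 ms.
End-to-end = 3.57 ms.

3.57 ms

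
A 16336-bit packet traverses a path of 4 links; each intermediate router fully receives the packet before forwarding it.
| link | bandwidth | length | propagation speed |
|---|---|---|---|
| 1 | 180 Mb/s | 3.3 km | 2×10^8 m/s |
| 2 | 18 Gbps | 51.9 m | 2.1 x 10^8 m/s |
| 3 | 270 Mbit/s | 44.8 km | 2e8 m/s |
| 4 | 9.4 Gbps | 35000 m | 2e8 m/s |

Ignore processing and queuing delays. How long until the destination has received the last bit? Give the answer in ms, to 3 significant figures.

0.570 ms

Transmission delays (L/R per hop): 0.0907556, 0.000907556, 0.0605037, 0.00173787 ms; sum = 0.153905 ms.
Propagation delays (d/s per hop): 0.0165, 0.000247143, 0.224, 0.175 ms; sum = 0.415747 ms.
End-to-end = 0.570 ms.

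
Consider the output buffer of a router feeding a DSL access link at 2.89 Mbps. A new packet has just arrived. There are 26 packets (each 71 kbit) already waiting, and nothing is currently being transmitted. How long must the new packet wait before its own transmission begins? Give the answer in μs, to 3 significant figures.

639000 μs

Each queued packet: L/R = 71000/2890000 = 24567.5 μs.
26 queued → 638754 μs.
Queuing delay = 639000 μs.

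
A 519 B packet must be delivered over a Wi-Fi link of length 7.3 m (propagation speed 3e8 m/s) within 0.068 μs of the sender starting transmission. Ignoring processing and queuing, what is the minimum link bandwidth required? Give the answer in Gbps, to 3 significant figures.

L = 4152 bits.
Propagation delay = 7.3 / 300000000 = 0.0243333 μs.
Transmission budget = 0.068 − 0.0243333 = 0.0436667 μs.
R ≥ L / t_tx = 4152 bits / 4.36667e-08 s = 95.1 Gbps.

95.1 Gbps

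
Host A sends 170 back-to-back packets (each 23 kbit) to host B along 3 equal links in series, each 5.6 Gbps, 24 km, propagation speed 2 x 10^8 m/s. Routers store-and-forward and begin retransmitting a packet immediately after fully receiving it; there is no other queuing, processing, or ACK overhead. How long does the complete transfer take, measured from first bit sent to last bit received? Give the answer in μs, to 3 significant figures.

1070 μs

Per-hop transmission t_tx = L/R = 23000/5600000000 = 4.10714 μs.
Per-hop propagation t_prop = 24000/200000000 = 120 μs.
Pipeline fill: first packet needs 3·t_tx to clear all hops; remaining 169 packets each add one t_tx.
Total = (3+170-1)·t_tx + 3·t_prop = 172·4.10714 + 3·120 = 1070 μs.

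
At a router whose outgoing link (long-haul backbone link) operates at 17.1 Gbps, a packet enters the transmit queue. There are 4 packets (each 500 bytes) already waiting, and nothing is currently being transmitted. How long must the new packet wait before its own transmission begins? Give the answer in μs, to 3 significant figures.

Each queued packet: L/R = 4000/1.71e+10 = 0.233918 μs.
4 queued → 0.935673 μs.
Queuing delay = 0.936 μs.

0.936 μs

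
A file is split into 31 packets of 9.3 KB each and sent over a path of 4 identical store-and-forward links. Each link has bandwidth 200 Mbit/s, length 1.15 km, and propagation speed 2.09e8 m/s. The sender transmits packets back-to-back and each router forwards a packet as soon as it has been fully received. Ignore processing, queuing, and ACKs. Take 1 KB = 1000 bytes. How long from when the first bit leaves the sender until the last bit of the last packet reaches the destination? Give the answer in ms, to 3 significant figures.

Per-hop transmission t_tx = L/R = 74400/200000000 = 0.372 ms.
Per-hop propagation t_prop = 1150/209000000 = 0.00550239 ms.
Pipeline fill: first packet needs 4·t_tx to clear all hops; remaining 30 packets each add one t_tx.
Total = (4+31-1)·t_tx + 4·t_prop = 34·0.372 + 4·0.00550239 = 12.7 ms.

12.7 ms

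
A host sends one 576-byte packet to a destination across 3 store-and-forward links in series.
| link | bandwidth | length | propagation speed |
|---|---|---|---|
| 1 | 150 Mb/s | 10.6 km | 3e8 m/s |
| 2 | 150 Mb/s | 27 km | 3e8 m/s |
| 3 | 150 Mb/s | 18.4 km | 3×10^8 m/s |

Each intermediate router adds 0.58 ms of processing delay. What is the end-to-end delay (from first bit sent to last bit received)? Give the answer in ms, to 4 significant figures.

L = 576 × 8 = 4608 bits.
Transmission delay per hop = L/R = 4608/150000000 = 0.03072 ms; 3 hops → 0.09216 ms.
Propagation delays (d/s per hop): 0.0353333, 0.09, 0.0613333 ms; sum = 0.186667 ms.
Processing at 2 router(s): 2 × 0.58 ms = 1.16 ms.
End-to-end = 1.439 ms.

1.439 ms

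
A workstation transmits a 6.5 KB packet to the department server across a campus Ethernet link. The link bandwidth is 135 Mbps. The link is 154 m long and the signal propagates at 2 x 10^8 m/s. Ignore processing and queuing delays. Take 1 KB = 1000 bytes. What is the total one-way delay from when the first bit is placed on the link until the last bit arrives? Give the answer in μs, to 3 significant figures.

L = 52000 bits.
Transmission delay = L/R = 52000 / 135000000 = 385.185 μs.
Propagation delay = d/s = 154 m / 200000000 m/s = 0.77 μs.
Total = 386 μs.

386 μs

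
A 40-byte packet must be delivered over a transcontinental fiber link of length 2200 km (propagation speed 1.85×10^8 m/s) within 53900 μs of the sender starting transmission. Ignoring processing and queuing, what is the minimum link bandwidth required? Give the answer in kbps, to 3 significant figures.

7.62 kbps

L = 320 bits.
Propagation delay = 2200000 / 185000000 = 11891.9 μs.
Transmission budget = 53900 − 11891.9 = 42008.1 μs.
R ≥ L / t_tx = 320 bits / 0.0420081 s = 7.62 kbps.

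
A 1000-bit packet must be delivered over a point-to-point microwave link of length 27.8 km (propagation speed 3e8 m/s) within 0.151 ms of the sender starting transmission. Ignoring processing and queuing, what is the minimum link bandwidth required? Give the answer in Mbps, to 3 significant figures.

17.1 Mbps

Propagation delay = 27800 / 300000000 = 0.0926667 ms.
Transmission budget = 0.151 − 0.0926667 = 0.0583333 ms.
R ≥ L / t_tx = 1000 bits / 5.83333e-05 s = 17.1 Mbps.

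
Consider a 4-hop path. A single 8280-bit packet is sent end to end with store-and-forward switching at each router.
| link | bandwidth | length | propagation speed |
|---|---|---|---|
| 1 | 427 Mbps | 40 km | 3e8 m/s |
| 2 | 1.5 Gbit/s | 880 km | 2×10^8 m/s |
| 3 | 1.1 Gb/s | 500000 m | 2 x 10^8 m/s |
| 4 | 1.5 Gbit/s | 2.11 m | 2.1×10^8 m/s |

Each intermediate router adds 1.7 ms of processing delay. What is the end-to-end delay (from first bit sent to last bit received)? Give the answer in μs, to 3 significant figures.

Transmission delays (L/R per hop): 19.3911, 5.52, 7.52727, 5.52 μs; sum = 37.9584 μs.
Propagation delays (d/s per hop): 133.333, 4400, 2500, 0.0100476 μs; sum = 7033.34 μs.
Processing at 3 router(s): 3 × 1.7 ms = 5100 μs.
End-to-end = 12200 μs.

12200 μs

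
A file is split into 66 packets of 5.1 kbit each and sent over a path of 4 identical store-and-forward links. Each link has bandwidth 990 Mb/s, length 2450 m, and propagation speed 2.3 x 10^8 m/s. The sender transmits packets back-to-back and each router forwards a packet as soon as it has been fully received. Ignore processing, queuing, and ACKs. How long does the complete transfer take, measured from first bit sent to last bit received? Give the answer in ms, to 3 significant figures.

0.398 ms

Per-hop transmission t_tx = L/R = 5100/990000000 = 0.00515152 ms.
Per-hop propagation t_prop = 2450/2.3e+08 = 0.0106522 ms.
Pipeline fill: first packet needs 4·t_tx to clear all hops; remaining 65 packets each add one t_tx.
Total = (4+66-1)·t_tx + 4·t_prop = 69·0.00515152 + 4·0.0106522 = 0.398 ms.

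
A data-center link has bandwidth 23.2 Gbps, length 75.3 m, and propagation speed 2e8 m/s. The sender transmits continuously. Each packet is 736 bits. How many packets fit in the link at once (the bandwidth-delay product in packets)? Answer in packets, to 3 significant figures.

11.9 packets

Propagation delay = 75.3 / 200000000 = 3.765e-07 s.
BDP = R × t_prop = 23200000000 × 3.765e-07 = 8734.8 bits.
In packets of 736 bits: 11.9 packets.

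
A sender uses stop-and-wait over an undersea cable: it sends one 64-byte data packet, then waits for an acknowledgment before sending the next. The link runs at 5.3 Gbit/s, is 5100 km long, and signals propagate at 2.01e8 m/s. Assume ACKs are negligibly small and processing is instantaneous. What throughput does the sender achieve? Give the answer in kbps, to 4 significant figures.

10.09 kbps

t_tx = L/R = 512/5300000000 = 9.66038e-08 s.
t_prop = 5100000/2.01e+08 = 0.0253731 s; RTT = 0.0507463 s.
Cycle = t_tx + RTT = 0.0507464 s.
Throughput = L / cycle = 512 / 0.0507464 = 10.09 kbps.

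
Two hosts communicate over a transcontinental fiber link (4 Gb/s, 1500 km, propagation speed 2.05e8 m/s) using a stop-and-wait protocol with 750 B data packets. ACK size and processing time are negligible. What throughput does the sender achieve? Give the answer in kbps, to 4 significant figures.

410.0 kbps

t_tx = L/R = 6000/4000000000 = 1.5e-06 s.
t_prop = 1500000/2.05e+08 = 0.00731707 s; RTT = 0.0146341 s.
Cycle = t_tx + RTT = 0.0146356 s.
Throughput = L / cycle = 6000 / 0.0146356 = 410.0 kbps.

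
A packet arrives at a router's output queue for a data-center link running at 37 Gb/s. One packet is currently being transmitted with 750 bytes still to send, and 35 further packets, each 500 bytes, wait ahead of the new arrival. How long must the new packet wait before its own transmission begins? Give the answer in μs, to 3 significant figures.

Each queued packet: L/R = 4000/37000000000 = 0.108108 μs.
35 queued → 3.78378 μs.
Plus remaining 6000 bits of current packet: 0.162162 μs.
Queuing delay = 3.95 μs.

3.95 μs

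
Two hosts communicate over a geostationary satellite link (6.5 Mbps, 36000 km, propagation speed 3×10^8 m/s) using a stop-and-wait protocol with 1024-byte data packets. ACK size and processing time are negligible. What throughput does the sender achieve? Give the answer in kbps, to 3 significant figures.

34.0 kbps

t_tx = L/R = 8192/6500000 = 0.00126031 s.
t_prop = 36000000/300000000 = 0.12 s; RTT = 0.24 s.
Cycle = t_tx + RTT = 0.24126 s.
Throughput = L / cycle = 8192 / 0.24126 = 34.0 kbps.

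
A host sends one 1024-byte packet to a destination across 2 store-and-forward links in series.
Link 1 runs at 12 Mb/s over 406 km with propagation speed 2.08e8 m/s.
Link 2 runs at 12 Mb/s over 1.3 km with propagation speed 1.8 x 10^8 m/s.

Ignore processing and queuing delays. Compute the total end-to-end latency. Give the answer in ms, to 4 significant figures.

L = 1024 × 8 = 8192 bits.
Transmission delay per hop = L/R = 8192/12000000 = 0.682667 ms; 2 hops → 1.36533 ms.
Propagation delays (d/s per hop): 1.95192, 0.00722222 ms; sum = 1.95915 ms.
End-to-end = 3.324 ms.

3.324 ms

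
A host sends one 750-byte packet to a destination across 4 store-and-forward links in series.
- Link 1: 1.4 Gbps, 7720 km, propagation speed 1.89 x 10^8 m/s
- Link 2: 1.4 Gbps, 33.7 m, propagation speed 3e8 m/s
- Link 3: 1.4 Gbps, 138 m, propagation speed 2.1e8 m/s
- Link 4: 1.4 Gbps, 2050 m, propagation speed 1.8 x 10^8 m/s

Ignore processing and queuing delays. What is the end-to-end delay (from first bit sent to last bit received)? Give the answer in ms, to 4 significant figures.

L = 750 × 8 = 6000 bits.
Transmission delay per hop = L/R = 6000/1400000000 = 0.00428571 ms; 4 hops → 0.0171429 ms.
Propagation delays (d/s per hop): 40.8466, 0.000112333, 0.000657143, 0.0113889 ms; sum = 40.8587 ms.
End-to-end = 40.88 ms.

40.88 ms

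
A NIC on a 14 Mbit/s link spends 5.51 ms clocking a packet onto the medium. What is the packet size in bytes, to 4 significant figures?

L = R × t_tx = 14000000 b/s × 0.00551 s = 77140 bits.
In bytes: 77140 / 8 = 9643 bytes.

9643 bytes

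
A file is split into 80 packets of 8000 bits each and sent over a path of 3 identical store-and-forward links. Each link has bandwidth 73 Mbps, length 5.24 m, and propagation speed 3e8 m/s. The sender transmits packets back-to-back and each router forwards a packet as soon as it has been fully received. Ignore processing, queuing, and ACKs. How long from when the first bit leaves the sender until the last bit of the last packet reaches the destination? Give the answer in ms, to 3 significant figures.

8.99 ms

Per-hop transmission t_tx = L/R = 8000/73000000 = 0.109589 ms.
Per-hop propagation t_prop = 5.24/300000000 = 1.74667e-05 ms.
Pipeline fill: first packet needs 3·t_tx to clear all hops; remaining 79 packets each add one t_tx.
Total = (3+80-1)·t_tx + 3·t_prop = 82·0.109589 + 3·1.74667e-05 = 8.99 ms.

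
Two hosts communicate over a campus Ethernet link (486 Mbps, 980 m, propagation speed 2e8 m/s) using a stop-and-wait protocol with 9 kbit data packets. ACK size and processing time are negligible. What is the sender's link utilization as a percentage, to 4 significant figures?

65.39 %

t_tx = L/R = 9000/486000000 = 1.85185e-05 s.
t_prop = 980/200000000 = 4.9e-06 s; RTT = 9.8e-06 s.
Cycle = t_tx + RTT = 2.83185e-05 s.
Utilization = t_tx / cycle = 1.85185e-05/2.83185e-05 = 65.39 %.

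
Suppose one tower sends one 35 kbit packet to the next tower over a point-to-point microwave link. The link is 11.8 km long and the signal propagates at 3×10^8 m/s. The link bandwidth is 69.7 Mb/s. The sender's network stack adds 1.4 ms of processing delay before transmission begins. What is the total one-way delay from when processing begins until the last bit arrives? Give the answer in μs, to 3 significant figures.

L = 35000 bits.
Transmission delay = L/R = 35000 / 69700000 = 502.152 μs.
Propagation delay = d/s = 11800 m / 300000000 m/s = 39.3333 μs.
Plus processing delay 1.4 ms = 1400 μs.
Total = 1940 μs.

1940 μs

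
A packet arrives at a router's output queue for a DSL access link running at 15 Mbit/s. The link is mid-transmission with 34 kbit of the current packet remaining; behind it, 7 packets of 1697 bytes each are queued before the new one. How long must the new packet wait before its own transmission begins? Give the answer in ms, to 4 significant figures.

Each queued packet: L/R = 13576/15000000 = 0.905067 ms.
7 queued → 6.33547 ms.
Plus remaining 34000 bits of current packet: 2.26667 ms.
Queuing delay = 8.602 ms.

8.602 ms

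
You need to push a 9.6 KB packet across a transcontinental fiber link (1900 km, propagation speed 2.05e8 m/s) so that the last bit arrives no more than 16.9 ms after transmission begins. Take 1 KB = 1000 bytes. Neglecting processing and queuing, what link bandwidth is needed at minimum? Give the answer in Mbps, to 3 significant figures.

L = 76800 bits.
Propagation delay = 1900000 / 2.05e+08 = 9.26829 ms.
Transmission budget = 16.9 − 9.26829 = 7.63171 ms.
R ≥ L / t_tx = 76800 bits / 0.00763171 s = 10.1 Mbps.

10.1 Mbps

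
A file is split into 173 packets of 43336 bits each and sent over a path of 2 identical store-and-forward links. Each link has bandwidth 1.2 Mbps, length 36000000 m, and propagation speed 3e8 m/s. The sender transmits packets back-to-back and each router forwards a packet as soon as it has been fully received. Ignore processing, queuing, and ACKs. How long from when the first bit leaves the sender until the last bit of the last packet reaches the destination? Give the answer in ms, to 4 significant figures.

Per-hop transmission t_tx = L/R = 43336/1200000 = 36.1133 ms.
Per-hop propagation t_prop = 36000000/300000000 = 120 ms.
Pipeline fill: first packet needs 2·t_tx to clear all hops; remaining 172 packets each add one t_tx.
Total = (2+173-1)·t_tx + 2·t_prop = 174·36.1133 + 2·120 = 6524 ms.

6524 ms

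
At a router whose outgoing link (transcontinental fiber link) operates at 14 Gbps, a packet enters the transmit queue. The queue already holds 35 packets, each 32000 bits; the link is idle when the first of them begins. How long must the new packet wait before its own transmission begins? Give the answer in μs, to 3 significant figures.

Each queued packet: L/R = 32000/14000000000 = 2.28571 μs.
35 queued → 80 μs.
Queuing delay = 80.0 μs.

80.0 μs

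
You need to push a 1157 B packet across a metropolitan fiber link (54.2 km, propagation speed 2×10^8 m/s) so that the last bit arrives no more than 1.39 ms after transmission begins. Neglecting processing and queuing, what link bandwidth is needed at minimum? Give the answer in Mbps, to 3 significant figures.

L = 9256 bits.
Propagation delay = 54200 / 200000000 = 0.271 ms.
Transmission budget = 1.39 − 0.271 = 1.119 ms.
R ≥ L / t_tx = 9256 bits / 0.001119 s = 8.27 Mbps.

8.27 Mbps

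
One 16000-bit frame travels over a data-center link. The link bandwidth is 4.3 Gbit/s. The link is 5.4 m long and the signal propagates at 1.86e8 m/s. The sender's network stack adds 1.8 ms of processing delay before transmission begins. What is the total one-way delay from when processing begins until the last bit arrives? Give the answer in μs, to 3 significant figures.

1800 μs

Transmission delay = L/R = 16000 / 4300000000 = 3.72093 μs.
Propagation delay = d/s = 5.4 m / 186000000 m/s = 0.0290323 μs.
Plus processing delay 1.8 ms = 1800 μs.
Total = 1800 μs.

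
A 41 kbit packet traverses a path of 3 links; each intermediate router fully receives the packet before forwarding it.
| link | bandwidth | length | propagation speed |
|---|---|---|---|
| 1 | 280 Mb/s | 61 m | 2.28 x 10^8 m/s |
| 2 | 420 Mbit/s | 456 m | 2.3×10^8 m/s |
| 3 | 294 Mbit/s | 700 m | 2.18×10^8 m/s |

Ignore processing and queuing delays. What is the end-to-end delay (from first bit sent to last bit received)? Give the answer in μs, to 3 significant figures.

389 μs

L = 41000 bits.
Transmission delays (L/R per hop): 146.429, 97.619, 139.456 μs; sum = 383.503 μs.
Propagation delays (d/s per hop): 0.267544, 1.98261, 3.21101 μs; sum = 5.46116 μs.
End-to-end = 389 μs.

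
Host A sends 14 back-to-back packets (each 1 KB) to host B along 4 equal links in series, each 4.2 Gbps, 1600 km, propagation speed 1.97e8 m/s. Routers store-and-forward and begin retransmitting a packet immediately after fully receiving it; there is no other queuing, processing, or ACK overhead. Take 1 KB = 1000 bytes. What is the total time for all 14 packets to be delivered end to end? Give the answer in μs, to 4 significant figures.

Per-hop transmission t_tx = L/R = 8000/4200000000 = 1.90476 μs.
Per-hop propagation t_prop = 1600000/197000000 = 8121.83 μs.
Pipeline fill: first packet needs 4·t_tx to clear all hops; remaining 13 packets each add one t_tx.
Total = (4+14-1)·t_tx + 4·t_prop = 17·1.90476 + 4·8121.83 = 32520 μs.

32520 μs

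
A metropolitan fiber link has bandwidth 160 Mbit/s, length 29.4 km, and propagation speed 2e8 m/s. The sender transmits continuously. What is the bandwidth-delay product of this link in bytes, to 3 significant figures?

Propagation delay = 29400 / 200000000 = 0.000147 s.
BDP = R × t_prop = 160000000 × 0.000147 = 23520 bits.
In bytes: 23520/8 = 2940 bytes.

2940 bytes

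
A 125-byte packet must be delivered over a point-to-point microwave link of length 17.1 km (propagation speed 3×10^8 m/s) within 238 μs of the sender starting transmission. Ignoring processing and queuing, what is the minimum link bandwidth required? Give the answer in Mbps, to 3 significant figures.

5.52 Mbps

L = 1000 bits.
Propagation delay = 17100 / 300000000 = 57 μs.
Transmission budget = 238 − 57 = 181 μs.
R ≥ L / t_tx = 1000 bits / 0.000181 s = 5.52 Mbps.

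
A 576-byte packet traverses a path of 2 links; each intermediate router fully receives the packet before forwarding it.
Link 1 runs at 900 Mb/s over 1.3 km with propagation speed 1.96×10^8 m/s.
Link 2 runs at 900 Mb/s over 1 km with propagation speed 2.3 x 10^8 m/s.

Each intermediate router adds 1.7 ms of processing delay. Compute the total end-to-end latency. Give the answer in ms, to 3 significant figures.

L = 576 × 8 = 4608 bits.
Transmission delay per hop = L/R = 4608/900000000 = 0.00512 ms; 2 hops → 0.01024 ms.
Propagation delays (d/s per hop): 0.00663265, 0.00434783 ms; sum = 0.0109805 ms.
Processing at 1 router(s): 1 × 1.7 ms = 1.7 ms.
End-to-end = 1.72 ms.

1.72 ms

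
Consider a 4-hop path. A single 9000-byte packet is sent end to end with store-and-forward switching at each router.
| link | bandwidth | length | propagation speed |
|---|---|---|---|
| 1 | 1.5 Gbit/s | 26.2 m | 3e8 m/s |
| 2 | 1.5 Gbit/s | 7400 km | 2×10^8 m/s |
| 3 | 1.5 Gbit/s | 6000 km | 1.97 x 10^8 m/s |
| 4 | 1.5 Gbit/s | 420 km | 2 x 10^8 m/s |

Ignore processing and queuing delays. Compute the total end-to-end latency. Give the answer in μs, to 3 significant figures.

69700 μs

L = 9000 × 8 = 72000 bits.
Transmission delay per hop = L/R = 72000/1500000000 = 48 μs; 4 hops → 192 μs.
Propagation delays (d/s per hop): 0.0873333, 37000, 30456.9, 2100 μs; sum = 69556.9 μs.
End-to-end = 69700 μs.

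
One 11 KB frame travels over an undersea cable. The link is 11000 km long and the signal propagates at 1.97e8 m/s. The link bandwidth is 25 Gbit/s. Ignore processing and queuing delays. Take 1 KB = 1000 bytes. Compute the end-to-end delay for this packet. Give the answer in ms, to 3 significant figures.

55.8 ms

L = 88000 bits.
Transmission delay = L/R = 88000 / 25000000000 = 0.00352 ms.
Propagation delay = d/s = 11000000 m / 197000000 m/s = 55.8376 ms.
Total = 55.8 ms.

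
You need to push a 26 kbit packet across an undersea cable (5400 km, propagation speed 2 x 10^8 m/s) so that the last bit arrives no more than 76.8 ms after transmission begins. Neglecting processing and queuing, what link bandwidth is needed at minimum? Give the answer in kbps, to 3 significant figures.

522 kbps

Propagation delay = 5400000 / 200000000 = 27 ms.
Transmission budget = 76.8 − 27 = 49.8 ms.
R ≥ L / t_tx = 26000 bits / 0.0498 s = 522 kbps.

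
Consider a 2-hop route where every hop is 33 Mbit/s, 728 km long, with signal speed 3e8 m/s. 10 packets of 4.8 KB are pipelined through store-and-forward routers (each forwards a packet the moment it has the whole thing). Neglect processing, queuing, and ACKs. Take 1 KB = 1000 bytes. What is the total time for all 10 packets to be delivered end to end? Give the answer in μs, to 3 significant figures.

Per-hop transmission t_tx = L/R = 38400/33000000 = 1163.64 μs.
Per-hop propagation t_prop = 728000/300000000 = 2426.67 μs.
Pipeline fill: first packet needs 2·t_tx to clear all hops; remaining 9 packets each add one t_tx.
Total = (2+10-1)·t_tx + 2·t_prop = 11·1163.64 + 2·2426.67 = 17700 μs.

17700 μs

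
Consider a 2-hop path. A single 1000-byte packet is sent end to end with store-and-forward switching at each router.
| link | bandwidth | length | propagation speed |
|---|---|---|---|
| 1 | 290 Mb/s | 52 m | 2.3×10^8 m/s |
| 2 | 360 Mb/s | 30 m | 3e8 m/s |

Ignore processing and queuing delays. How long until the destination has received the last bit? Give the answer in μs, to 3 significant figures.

50.1 μs

L = 1000 × 8 = 8000 bits.
Transmission delays (L/R per hop): 27.5862, 22.2222 μs; sum = 49.8084 μs.
Propagation delays (d/s per hop): 0.226087, 0.1 μs; sum = 0.326087 μs.
End-to-end = 50.1 μs.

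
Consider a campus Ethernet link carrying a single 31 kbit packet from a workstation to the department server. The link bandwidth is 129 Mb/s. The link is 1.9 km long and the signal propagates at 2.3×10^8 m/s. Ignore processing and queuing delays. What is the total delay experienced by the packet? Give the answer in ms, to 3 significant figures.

0.249 ms

L = 31000 bits.
Transmission delay = L/R = 31000 / 129000000 = 0.24031 ms.
Propagation delay = d/s = 1900 m / 2.3e+08 m/s = 0.00826087 ms.
Total = 0.249 ms.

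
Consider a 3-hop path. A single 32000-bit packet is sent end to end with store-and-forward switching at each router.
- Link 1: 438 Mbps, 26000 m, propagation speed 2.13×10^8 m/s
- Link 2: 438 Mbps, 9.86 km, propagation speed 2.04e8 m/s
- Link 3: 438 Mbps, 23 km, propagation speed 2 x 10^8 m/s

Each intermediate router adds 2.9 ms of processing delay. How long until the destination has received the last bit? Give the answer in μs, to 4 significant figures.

6305 μs

Transmission delay per hop = L/R = 32000/438000000 = 73.0594 μs; 3 hops → 219.178 μs.
Propagation delays (d/s per hop): 122.066, 48.3333, 115 μs; sum = 285.399 μs.
Processing at 2 router(s): 2 × 2.9 ms = 5800 μs.
End-to-end = 6305 μs.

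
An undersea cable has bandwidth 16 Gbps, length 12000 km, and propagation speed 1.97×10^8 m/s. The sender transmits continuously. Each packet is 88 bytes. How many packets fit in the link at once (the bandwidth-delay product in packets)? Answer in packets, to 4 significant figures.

Propagation delay = 12000000 / 197000000 = 0.0609137 s.
BDP = R × t_prop = 16000000000 × 0.0609137 = 974619000 bits.
In packets of 704 bits: 1384000 packets.

1384000 packets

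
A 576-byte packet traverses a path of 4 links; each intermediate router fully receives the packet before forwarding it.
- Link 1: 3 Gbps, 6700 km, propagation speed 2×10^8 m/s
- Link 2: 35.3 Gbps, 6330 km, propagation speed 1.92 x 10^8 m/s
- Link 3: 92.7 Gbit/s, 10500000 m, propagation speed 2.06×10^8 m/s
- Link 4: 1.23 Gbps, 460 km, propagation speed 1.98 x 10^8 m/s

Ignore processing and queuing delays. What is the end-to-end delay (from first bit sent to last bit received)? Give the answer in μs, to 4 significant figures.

119800 μs

L = 576 × 8 = 4608 bits.
Transmission delays (L/R per hop): 1.536, 0.130538, 0.0497087, 3.74634 μs; sum = 5.46259 μs.
Propagation delays (d/s per hop): 33500, 32968.8, 50970.9, 2323.23 μs; sum = 119763 μs.
End-to-end = 119800 μs.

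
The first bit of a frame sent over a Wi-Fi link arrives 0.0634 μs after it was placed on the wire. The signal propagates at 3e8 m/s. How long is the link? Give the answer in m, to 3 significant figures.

19.0 m

d = s × t_prop = 300000000 × 6.34e-08 = 19.0 m.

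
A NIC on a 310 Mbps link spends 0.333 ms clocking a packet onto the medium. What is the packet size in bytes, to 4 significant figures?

L = R × t_tx = 310000000 b/s × 0.000333 s = 103230 bits.
In bytes: 103230 / 8 = 12900 bytes.

12900 bytes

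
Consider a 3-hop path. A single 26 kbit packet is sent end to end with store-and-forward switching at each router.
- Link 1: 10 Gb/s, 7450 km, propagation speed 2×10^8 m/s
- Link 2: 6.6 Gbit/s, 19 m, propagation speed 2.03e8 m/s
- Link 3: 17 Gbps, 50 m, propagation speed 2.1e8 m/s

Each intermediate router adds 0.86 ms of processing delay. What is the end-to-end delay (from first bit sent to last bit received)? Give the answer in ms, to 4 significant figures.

38.98 ms

L = 26000 bits.
Transmission delays (L/R per hop): 0.0026, 0.00393939, 0.00152941 ms; sum = 0.00806881 ms.
Propagation delays (d/s per hop): 37.25, 9.35961e-05, 0.000238095 ms; sum = 37.2503 ms.
Processing at 2 router(s): 2 × 0.86 ms = 1.72 ms.
End-to-end = 38.98 ms.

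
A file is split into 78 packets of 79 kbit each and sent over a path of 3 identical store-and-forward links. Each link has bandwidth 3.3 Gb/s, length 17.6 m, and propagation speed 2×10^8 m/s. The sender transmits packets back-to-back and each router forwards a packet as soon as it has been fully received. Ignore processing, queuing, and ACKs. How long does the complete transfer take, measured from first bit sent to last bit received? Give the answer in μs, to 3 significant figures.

1920 μs

Per-hop transmission t_tx = L/R = 79000/3300000000 = 23.9394 μs.
Per-hop propagation t_prop = 17.6/200000000 = 0.088 μs.
Pipeline fill: first packet needs 3·t_tx to clear all hops; remaining 77 packets each add one t_tx.
Total = (3+78-1)·t_tx + 3·t_prop = 80·23.9394 + 3·0.088 = 1920 μs.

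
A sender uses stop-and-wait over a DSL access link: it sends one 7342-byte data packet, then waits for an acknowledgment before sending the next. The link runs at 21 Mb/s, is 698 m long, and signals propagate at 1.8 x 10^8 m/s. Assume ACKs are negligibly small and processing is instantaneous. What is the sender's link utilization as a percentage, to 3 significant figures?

t_tx = L/R = 58736/21000000 = 0.00279695 s.
t_prop = 698/180000000 = 3.87778e-06 s; RTT = 7.75556e-06 s.
Cycle = t_tx + RTT = 0.00280471 s.
Utilization = t_tx / cycle = 0.00279695/0.00280471 = 99.7 %.

99.7 %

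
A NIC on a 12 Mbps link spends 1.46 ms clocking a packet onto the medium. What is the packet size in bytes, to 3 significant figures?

L = R × t_tx = 12000000 b/s × 0.00146 s = 17520 bits.
In bytes: 17520 / 8 = 2190 bytes.

2190 bytes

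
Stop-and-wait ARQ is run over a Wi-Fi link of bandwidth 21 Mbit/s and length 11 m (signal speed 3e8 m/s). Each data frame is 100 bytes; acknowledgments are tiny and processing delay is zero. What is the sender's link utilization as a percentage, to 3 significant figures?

t_tx = L/R = 800/21000000 = 3.80952e-05 s.
t_prop = 11/300000000 = 3.66667e-08 s; RTT = 7.33333e-08 s.
Cycle = t_tx + RTT = 3.81686e-05 s.
Utilization = t_tx / cycle = 3.80952e-05/3.81686e-05 = 99.8 %.

99.8 %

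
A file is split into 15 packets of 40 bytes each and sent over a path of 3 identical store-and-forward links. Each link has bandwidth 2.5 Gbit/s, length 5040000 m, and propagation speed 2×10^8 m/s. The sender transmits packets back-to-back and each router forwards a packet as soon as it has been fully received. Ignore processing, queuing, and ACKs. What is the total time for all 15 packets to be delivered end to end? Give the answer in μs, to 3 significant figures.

75600 μs

Per-hop transmission t_tx = L/R = 320/2500000000 = 0.128 μs.
Per-hop propagation t_prop = 5040000/200000000 = 25200 μs.
Pipeline fill: first packet needs 3·t_tx to clear all hops; remaining 14 packets each add one t_tx.
Total = (3+15-1)·t_tx + 3·t_prop = 17·0.128 + 3·25200 = 75600 μs.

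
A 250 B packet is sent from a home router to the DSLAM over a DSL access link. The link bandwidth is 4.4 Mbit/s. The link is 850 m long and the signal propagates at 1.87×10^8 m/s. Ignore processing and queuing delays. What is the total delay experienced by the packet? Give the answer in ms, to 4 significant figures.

0.4591 ms

L = 250 × 8 = 2000 bits.
Transmission delay = L/R = 2000 / 4400000 = 0.454545 ms.
Propagation delay = d/s = 850 m / 187000000 m/s = 0.00454545 ms.
Total = 0.4591 ms.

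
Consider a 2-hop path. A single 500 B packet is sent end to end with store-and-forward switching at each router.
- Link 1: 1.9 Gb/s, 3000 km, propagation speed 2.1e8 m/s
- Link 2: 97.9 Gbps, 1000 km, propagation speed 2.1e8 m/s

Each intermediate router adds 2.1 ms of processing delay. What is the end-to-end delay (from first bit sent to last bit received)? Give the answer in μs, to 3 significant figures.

L = 500 × 8 = 4000 bits.
Transmission delays (L/R per hop): 2.10526, 0.040858 μs; sum = 2.14612 μs.
Propagation delays (d/s per hop): 14285.7, 4761.9 μs; sum = 19047.6 μs.
Processing at 1 router(s): 1 × 2.1 ms = 2100 μs.
End-to-end = 21100 μs.

21100 μs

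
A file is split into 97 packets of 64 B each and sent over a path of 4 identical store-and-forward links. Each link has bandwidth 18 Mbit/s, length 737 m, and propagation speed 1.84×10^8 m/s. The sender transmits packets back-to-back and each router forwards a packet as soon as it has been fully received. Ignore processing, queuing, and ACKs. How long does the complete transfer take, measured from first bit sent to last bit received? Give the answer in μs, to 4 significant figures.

Per-hop transmission t_tx = L/R = 512/18000000 = 28.4444 μs.
Per-hop propagation t_prop = 737/184000000 = 4.00543 μs.
Pipeline fill: first packet needs 4·t_tx to clear all hops; remaining 96 packets each add one t_tx.
Total = (4+97-1)·t_tx + 4·t_prop = 100·28.4444 + 4·4.00543 = 2860 μs.

2860 μs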